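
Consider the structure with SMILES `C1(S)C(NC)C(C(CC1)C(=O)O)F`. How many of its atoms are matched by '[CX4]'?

7

The query [CX4] means: C with X4: aliphatic carbon with exactly 4 total connections (bonds + H).
Check the 13 heavy atoms by environment: 7× C (X4) → match; 1× F (X1) → no; 1× N (X3) → no; 1× C (X3) → no; 1× O (X1) → no; 1× O (X2) → no; 1× S (X2) → no.
That gives 7 matching atoms.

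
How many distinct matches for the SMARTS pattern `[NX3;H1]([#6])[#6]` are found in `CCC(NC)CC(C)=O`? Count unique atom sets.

1

[NX3;H1]([#6])[#6] is the SMARTS for a secondary amine: a trivalent nitrogen with one H, bonded to two carbons.
Exactly one fragment in the molecule meets all constraints, giving 1 match.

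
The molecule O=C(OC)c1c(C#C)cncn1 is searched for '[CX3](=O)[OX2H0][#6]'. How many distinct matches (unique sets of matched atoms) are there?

1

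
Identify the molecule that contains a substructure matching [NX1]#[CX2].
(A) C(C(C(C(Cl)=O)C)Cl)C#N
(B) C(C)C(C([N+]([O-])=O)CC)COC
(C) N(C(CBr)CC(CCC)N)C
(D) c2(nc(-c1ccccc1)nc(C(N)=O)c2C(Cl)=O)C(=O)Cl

A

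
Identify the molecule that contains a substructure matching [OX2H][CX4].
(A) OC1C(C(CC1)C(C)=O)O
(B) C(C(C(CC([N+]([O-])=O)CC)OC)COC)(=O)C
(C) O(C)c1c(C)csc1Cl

A

[OX2H][CX4] describes a hydroxyl oxygen bound to an sp3 (X4) carbon (an aliphatic alcohol).
(A) contains a hydroxyl group (-OH), which satisfies every atom and bond constraint.
(B) has a methoxy ether (-OCH3) but the oxygen has H0 (ether), not H1.
(C) has a methoxy ether (-OCH3) but the oxygen has H0 (ether), not H1.
So the answer is (A).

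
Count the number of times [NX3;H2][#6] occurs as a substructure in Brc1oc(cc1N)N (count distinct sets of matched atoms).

2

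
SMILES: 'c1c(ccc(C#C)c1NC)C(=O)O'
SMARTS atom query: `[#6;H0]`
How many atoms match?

5

The query [#6;H0] means: any carbon with no attached hydrogen.
Check the 13 heavy atoms by environment: 3× c (aromatic, H0) → match; 3× c (aromatic, H1) → no; 2× C (H0) → match; 1× C (H1) → no; 1× N (H1) → no; 1× C (H3) → no; 1× O (H0) → no; 1× O (H1) → no.
Summing the matching environments: 3 + 2 = 5 matching atoms.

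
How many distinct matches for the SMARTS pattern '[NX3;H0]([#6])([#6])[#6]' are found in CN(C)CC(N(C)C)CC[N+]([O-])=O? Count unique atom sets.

2

[NX3;H0]([#6])([#6])[#6] is the SMARTS for a tertiary amine: a trivalent nitrogen with no H, bonded to three carbons.
The molecule carries 2 separate instances of a dimethylamino group (-N(CH3)2) meeting every constraint; each maps to a distinct set of atoms, giving 2 matches.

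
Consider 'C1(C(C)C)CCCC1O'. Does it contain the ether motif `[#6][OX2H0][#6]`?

The pattern [#6][OX2H0][#6] describes an aliphatic oxygen bridging two carbons with no H on the oxygen — an ether.
The closest candidate here is a hydroxyl group (-OH), but the oxygen has H1, not H0 bridging two carbons. No other fragment satisfies the full query, so there is no match.

No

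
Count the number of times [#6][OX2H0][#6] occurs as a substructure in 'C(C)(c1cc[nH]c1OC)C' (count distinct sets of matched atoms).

[#6][OX2H0][#6] is the SMARTS for an ether: an aliphatic oxygen bridging two carbons with no H on the oxygen.
Exactly one fragment in the molecule meets all constraints, giving 1 match.

1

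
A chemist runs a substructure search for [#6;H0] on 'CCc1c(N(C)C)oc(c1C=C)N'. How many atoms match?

Check the 13 heavy atoms by environment: 1× o (aromatic, H0) → no; 4× c (aromatic, H0) → match; 1× N (H0) → no; 3× C (H3) → no; 1× N (H2) → no; 2× C (H2) → no; 1× C (H1) → no.
That gives 4 matching atoms.

4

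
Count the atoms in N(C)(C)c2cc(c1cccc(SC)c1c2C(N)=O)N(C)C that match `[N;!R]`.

3

The query [N;!R] means: aliphatic nitrogen not in a ring.
Check the 21 heavy atoms by environment: 10× c (aromatic, in 6-ring) → no; 6× C (acyclic) → no; 1× O (acyclic) → no; 3× N (acyclic) → match; 1× S (acyclic) → no.
That gives 3 matching atoms.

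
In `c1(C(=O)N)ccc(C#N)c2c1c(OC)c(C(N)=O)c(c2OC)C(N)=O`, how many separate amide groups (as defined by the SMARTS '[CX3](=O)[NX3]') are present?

[CX3](=O)[NX3] is the SMARTS for an amide: a carbonyl carbon bonded to a trivalent nitrogen.
The molecule carries 3 separate instances of a primary amide (-C(=O)NH2) meeting every constraint; each maps to a distinct set of atoms, giving 3 matches.

3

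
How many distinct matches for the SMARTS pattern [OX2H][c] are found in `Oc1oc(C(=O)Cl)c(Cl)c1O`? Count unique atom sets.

2

[OX2H][c] is the SMARTS for a phenol: a hydroxyl oxygen attached to an aromatic carbon.
The molecule carries 2 separate instances of a hydroxyl group (-OH) meeting every constraint; each maps to a distinct set of atoms, giving 2 matches.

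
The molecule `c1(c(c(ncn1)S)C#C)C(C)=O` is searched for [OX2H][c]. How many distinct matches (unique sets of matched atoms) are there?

0

[OX2H][c] is the SMARTS for a phenol: a hydroxyl oxygen attached to an aromatic carbon.
No fragment in the molecule satisfies every constraint, giving 0 matches.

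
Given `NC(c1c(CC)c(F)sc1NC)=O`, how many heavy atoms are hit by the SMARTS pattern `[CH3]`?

2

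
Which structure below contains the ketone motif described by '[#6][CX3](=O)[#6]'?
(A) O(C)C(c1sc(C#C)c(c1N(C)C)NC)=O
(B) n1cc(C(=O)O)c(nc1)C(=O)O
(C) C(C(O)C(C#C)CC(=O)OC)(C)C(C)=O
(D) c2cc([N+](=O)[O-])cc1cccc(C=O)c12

C

[#6][CX3](=O)[#6] describes a carbonyl carbon (no H) flanked by two carbons (a ketone).
(A) has a methyl-ester group (-C(=O)OCH3) but one neighbour of the carbonyl carbon is O, not C.
(B) has a carboxylic acid group (-C(=O)OH) but one neighbour of the carbonyl carbon is O, not C.
(C) contains an acetyl/ketone group (-C(=O)CH3), which satisfies every atom and bond constraint.
(D) has an aldehyde (-CHO) but the carbonyl carbon has H1, so it is not flanked by two carbons.
So the answer is (C).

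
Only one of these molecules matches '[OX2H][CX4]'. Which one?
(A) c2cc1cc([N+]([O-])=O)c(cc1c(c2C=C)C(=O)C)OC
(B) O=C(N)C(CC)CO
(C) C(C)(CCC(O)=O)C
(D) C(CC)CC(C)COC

B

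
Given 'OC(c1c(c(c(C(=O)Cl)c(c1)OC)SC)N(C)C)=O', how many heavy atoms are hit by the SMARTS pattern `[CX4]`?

4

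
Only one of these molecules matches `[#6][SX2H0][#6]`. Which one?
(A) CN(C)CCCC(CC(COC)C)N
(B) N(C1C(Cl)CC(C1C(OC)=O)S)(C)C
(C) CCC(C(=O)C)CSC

C

[#6][SX2H0][#6] describes an aliphatic sulfur bridging two carbons with no H on the sulfur (a thioether).
(A) has a methoxy ether (-OCH3) but the bridging atom is O, not S.
(B) has a thiol (-SH) but the sulfur has H1, not H0 bridging two carbons.
(C) contains a methylthio ether (-SCH3), which satisfies every atom and bond constraint.
So the answer is (C).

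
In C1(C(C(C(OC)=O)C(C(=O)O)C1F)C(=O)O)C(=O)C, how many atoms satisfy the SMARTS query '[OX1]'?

4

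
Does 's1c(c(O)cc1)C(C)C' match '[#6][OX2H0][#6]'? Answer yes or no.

No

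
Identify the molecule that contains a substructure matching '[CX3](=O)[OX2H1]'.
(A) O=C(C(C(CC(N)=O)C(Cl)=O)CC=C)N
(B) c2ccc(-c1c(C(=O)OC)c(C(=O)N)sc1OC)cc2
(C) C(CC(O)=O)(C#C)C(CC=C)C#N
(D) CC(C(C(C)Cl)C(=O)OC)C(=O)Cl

C

[CX3](=O)[OX2H1] describes an sp2 carbon double-bonded to O and single-bonded to an -OH oxygen (a carboxylic acid).
(A) has a primary amide (-C(=O)NH2) but the carbonyl is bonded to N, not to an -OH oxygen.
(B) has a methyl-ester group (-C(=O)OCH3) but the singly-bonded O has no H (OX2H0, not OX2H1).
(C) contains a carboxylic acid group (-C(=O)OH), which satisfies every atom and bond constraint.
(D) has an acyl chloride (-C(=O)Cl) but the carbonyl is bonded to Cl, not to an -OH oxygen.
So the answer is (C).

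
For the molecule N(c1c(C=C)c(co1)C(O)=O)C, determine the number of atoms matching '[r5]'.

5

The query [r5] means: r5 matches atoms in a five-membered ring.
Check the 12 heavy atoms by environment: 1× o (aromatic, in 5-ring) → match; 4× c (aromatic, in 5-ring) → match; 1× N (acyclic) → no; 4× C (acyclic) → no; 2× O (acyclic) → no.
Summing the matching environments: 1 + 4 = 5 matching atoms.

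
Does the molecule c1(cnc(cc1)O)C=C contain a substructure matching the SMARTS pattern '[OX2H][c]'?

Yes

The pattern [OX2H][c] describes a hydroxyl oxygen attached to an aromatic carbon — a phenol.
The molecule carries a hydroxyl group (-OH), whose atoms satisfy every constraint of the query, so the pattern matches.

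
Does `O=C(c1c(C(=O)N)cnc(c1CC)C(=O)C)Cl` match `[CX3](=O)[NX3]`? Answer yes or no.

Yes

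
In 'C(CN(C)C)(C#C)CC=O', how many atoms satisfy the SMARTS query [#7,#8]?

The query [#7,#8] means: nitrogen or oxygen (comma = OR).
Check the 10 heavy atoms by environment: 8× C → no; 1× O → match; 1× N → match.
Summing the matching environments: 1 + 1 = 2 matching atoms.

2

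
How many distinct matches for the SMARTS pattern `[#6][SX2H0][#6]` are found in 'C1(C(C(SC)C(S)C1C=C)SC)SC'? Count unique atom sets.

3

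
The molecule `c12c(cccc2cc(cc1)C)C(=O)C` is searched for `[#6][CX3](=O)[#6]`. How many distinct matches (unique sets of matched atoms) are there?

1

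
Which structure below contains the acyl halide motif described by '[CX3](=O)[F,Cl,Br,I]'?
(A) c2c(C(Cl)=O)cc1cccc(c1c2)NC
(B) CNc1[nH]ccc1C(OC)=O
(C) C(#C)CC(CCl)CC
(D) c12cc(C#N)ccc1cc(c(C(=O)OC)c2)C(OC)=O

A

[CX3](=O)[F,Cl,Br,I] describes a carbonyl carbon bonded to a halogen (an acyl halide).
(A) contains an acyl chloride (-C(=O)Cl), which satisfies every atom and bond constraint.
(B) has a methyl-ester group (-C(=O)OCH3) but the carbonyl is bonded to -O-C, not to a halogen.
(C) has a chloro substituent but the Cl is not on a carbonyl carbon.
(D) has a methyl-ester group (-C(=O)OCH3) but the carbonyl is bonded to -O-C, not to a halogen.
So the answer is (A).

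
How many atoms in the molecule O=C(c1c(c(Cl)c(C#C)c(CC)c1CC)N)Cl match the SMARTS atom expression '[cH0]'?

Check the 17 heavy atoms by environment: 6× c (aromatic, H0) → match; 2× Cl (H0) → no; 2× C (H0) → no; 1× C (H1) → no; 1× N (H2) → no; 1× O (H0) → no; 2× C (H2) → no; 2× C (H3) → no.
That gives 6 matching atoms.

6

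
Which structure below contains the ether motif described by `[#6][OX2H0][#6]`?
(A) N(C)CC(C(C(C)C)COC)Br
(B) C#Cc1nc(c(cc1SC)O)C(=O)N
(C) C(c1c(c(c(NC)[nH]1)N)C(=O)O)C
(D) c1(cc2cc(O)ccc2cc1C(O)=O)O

[#6][OX2H0][#6] describes an aliphatic oxygen bridging two carbons with no H on the oxygen (an ether).
(A) contains a methoxy ether (-OCH3), which satisfies every atom and bond constraint.
(B) has a hydroxyl group (-OH) but the oxygen has H1, not H0 bridging two carbons.
(C) has a carboxylic acid group (-C(=O)OH) but the -OH oxygen has H1; the =O is OX1, not OX2.
(D) has a hydroxyl group (-OH) but the oxygen has H1, not H0 bridging two carbons.
So the answer is (A).

A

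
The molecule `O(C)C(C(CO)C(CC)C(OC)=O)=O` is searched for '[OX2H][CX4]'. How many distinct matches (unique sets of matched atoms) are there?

1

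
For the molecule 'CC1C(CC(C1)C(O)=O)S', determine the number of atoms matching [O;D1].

2

The query [O;D1] means: aliphatic oxygen bonded to exactly one heavy atom.
Check the 10 heavy atoms by environment: 4× C (D3) → no; 2× C (D2) → no; 2× O (D1) → match; 1× S (D1) → no; 1× C (D1) → no.
That gives 2 matching atoms.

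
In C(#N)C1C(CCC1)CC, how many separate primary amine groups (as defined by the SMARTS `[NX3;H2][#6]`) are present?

[NX3;H2][#6] is the SMARTS for a primary amine: a trivalent nitrogen with two H attached to carbon.
The molecule has a nitrile (-C#N), but the nitrogen is NX1 (triple-bonded), not NX3 with two H; nothing else fits, so there are 0 matches.

0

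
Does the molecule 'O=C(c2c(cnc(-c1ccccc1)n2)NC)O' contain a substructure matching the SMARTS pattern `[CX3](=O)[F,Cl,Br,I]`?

No

The pattern [CX3](=O)[F,Cl,Br,I] describes a carbonyl carbon bonded to a halogen — an acyl halide.
The closest candidate here is a carboxylic acid group (-C(=O)OH), but the carbonyl is bonded to -OH, not to a halogen. No other fragment satisfies the full query, so there is no match.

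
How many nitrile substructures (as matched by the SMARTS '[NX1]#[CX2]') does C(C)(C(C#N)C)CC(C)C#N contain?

2

[NX1]#[CX2] is the SMARTS for a nitrile: a nitrogen triple-bonded to a two-connected carbon.
The molecule carries 2 separate instances of a nitrile (-C#N) meeting every constraint; each maps to a distinct set of atoms, giving 2 matches.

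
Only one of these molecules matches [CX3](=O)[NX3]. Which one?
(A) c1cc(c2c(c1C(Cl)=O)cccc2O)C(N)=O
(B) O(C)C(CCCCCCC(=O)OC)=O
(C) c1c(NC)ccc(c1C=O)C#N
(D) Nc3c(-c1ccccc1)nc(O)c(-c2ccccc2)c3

[CX3](=O)[NX3] describes a carbonyl carbon bonded to a trivalent nitrogen (an amide).
(A) contains a primary amide (-C(=O)NH2), which satisfies every atom and bond constraint.
(B) has a methyl-ester group (-C(=O)OCH3) but the carbonyl is bonded to O, not to an NX3 nitrogen.
(C) has a nitrile (-C#N) but the nitrile N is NX1 (triple-bonded), not NX3.
(D) has a primary amino group (-NH2) but the -NH2 is not attached to a carbonyl carbon.
So the answer is (A).

A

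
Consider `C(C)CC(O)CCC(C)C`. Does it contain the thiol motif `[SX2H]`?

The pattern [SX2H] describes an aliphatic sulfur with two connections, one being H — a thiol.
The closest candidate here is a hydroxyl group (-OH), but it is an -OH, not an -SH. No other fragment satisfies the full query, so there is no match.

No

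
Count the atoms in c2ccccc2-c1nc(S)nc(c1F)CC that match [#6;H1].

5

Check the 16 heavy atoms by environment: 2× n (aromatic, H0) → no; 5× c (aromatic, H0) → no; 1× S (H1) → no; 5× c (aromatic, H1) → match; 1× F (H0) → no; 1× C (H2) → no; 1× C (H3) → no.
That gives 5 matching atoms.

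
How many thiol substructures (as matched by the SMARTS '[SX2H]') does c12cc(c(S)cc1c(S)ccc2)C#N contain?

2

[SX2H] is the SMARTS for a thiol: an aliphatic sulfur with two connections, one being H.
The molecule carries 2 separate instances of a thiol (-SH) meeting every constraint; each maps to a distinct set of atoms, giving 2 matches.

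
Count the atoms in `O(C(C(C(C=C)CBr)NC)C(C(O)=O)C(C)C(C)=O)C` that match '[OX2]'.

Check the 20 heavy atoms by environment: 10× C (X4) → no; 1× N (X3) → no; 4× C (X3) → no; 2× O (X1) → no; 2× O (X2) → match; 1× Br (X1) → no.
That gives 2 matching atoms.

2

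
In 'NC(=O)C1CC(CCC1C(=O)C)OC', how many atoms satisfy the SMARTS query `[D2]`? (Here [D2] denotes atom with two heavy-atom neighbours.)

Check the 14 heavy atoms by environment: 3× C (D2) → match; 5× C (D3) → no; 2× O (D1) → no; 2× C (D1) → no; 1× O (D2) → match; 1× N (D1) → no.
Summing the matching environments: 3 + 1 = 4 matching atoms.

4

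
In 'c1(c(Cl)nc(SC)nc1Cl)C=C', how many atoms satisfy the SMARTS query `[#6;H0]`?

4

The query [#6;H0] means: any carbon with no attached hydrogen.
Check the 12 heavy atoms by environment: 2× n (aromatic, H0) → no; 4× c (aromatic, H0) → match; 1× C (H1) → no; 1× C (H2) → no; 1× S (H0) → no; 1× C (H3) → no; 2× Cl (H0) → no.
That gives 4 matching atoms.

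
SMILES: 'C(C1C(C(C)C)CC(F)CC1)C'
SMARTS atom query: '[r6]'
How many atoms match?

Check the 12 heavy atoms by environment: 6× C (in 6-ring) → match; 5× C (acyclic) → no; 1× F (acyclic) → no.
That gives 6 matching atoms.

6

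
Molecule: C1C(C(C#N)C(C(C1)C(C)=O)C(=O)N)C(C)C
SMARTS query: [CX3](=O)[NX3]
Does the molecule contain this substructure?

Yes

The pattern [CX3](=O)[NX3] describes a carbonyl carbon bonded to a trivalent nitrogen — an amide.
The molecule carries a primary amide (-C(=O)NH2), whose atoms satisfy every constraint of the query, so the pattern matches.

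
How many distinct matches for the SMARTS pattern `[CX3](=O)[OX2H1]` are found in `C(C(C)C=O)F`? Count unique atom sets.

0

[CX3](=O)[OX2H1] is the SMARTS for a carboxylic acid: an sp2 carbon double-bonded to O and single-bonded to an -OH oxygen.
The molecule has an aldehyde (-CHO), but there is no singly-bonded oxygen on the carbonyl carbon; nothing else fits, so there are 0 matches.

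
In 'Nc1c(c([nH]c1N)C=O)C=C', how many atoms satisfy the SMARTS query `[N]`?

2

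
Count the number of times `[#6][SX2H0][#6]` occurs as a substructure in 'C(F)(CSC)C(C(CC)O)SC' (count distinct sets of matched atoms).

2

[#6][SX2H0][#6] is the SMARTS for a thioether: an aliphatic sulfur bridging two carbons with no H on the sulfur.
The molecule carries 2 separate instances of a methylthio ether (-SCH3) meeting every constraint; each maps to a distinct set of atoms, giving 2 matches.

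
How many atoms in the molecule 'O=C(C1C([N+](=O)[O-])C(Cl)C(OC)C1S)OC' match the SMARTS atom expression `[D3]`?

7

The query [D3] means: atom with exactly three heavy-atom neighbours.
Check the 16 heavy atoms by environment: 6× C (D3) → match; 2× O (D2) → no; 2× C (D1) → no; 1× Cl (D1) → no; 1× S (D1) → no; 1× N (charge +1, D3) → match; 1× O (charge -1, D1) → no; 2× O (D1) → no.
Summing the matching environments: 6 + 1 = 7 matching atoms.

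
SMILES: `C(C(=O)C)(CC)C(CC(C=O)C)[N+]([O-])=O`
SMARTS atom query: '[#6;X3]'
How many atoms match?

2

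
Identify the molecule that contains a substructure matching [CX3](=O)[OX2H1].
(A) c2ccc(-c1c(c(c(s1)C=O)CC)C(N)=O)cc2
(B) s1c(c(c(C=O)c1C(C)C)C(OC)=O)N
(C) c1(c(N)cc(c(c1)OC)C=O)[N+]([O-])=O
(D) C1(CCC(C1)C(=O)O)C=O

D

[CX3](=O)[OX2H1] describes an sp2 carbon double-bonded to O and single-bonded to an -OH oxygen (a carboxylic acid).
(A) has an aldehyde (-CHO) but there is no singly-bonded oxygen on the carbonyl carbon.
(B) has an aldehyde (-CHO) but there is no singly-bonded oxygen on the carbonyl carbon.
(C) has an aldehyde (-CHO) but there is no singly-bonded oxygen on the carbonyl carbon.
(D) contains a carboxylic acid group (-C(=O)OH), which satisfies every atom and bond constraint.
So the answer is (D).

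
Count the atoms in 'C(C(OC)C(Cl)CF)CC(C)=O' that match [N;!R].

0

The query [N;!R] means: aliphatic nitrogen not in a ring.
Check the 12 heavy atoms by environment: 8× C (acyclic) → no; 2× O (acyclic) → no; 1× Cl (acyclic) → no; 1× F (acyclic) → no.
No environment satisfies the query, so 0 matching atoms.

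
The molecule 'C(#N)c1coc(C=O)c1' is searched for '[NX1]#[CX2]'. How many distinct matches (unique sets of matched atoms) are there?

1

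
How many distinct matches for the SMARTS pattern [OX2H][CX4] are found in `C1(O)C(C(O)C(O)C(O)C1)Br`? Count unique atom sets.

4

[OX2H][CX4] is the SMARTS for an aliphatic alcohol: a hydroxyl oxygen bound to an sp3 (X4) carbon.
The molecule carries 4 separate instances of a hydroxyl group (-OH) meeting every constraint; each maps to a distinct set of atoms, giving 4 matches.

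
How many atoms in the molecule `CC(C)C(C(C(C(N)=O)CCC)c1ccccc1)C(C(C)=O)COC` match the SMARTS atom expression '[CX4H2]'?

The query [CX4H2] means: sp3 carbon (X4) with exactly two hydrogens.
Check the 25 heavy atoms by environment: 3× C (H2, X4) → match; 5× C (H1, X4) → no; 1× O (H0, X2) → no; 5× C (H3, X4) → no; 1× c (aromatic, H0, X3) → no; 5× c (aromatic, H1, X3) → no; 2× C (H0, X3) → no; 2× O (H0, X1) → no; 1× N (H2, X3) → no.
That gives 3 matching atoms.

3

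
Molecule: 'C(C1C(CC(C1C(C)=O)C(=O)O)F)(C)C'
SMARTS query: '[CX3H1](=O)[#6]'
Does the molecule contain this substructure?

No

The pattern [CX3H1](=O)[#6] describes an sp2 carbon with one H, double-bonded to O and single-bonded to carbon — an aldehyde.
The closest candidate here is an acetyl/ketone group (-C(=O)CH3), but the carbonyl carbon has H0 (two carbon neighbours), not H1. No other fragment satisfies the full query, so there is no match.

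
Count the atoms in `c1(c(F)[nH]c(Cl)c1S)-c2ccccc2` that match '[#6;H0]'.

5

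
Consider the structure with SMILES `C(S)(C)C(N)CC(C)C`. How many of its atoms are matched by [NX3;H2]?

1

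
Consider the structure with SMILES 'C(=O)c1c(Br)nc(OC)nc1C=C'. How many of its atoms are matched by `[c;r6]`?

4

The query [c;r6] means: aromatic carbon that belongs to a six-membered ring.
Check the 13 heavy atoms by environment: 2× n (aromatic, in 6-ring) → no; 4× c (aromatic, in 6-ring) → match; 4× C (acyclic) → no; 1× Br (acyclic) → no; 2× O (acyclic) → no.
That gives 4 matching atoms.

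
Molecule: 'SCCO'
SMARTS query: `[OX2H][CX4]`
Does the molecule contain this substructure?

Yes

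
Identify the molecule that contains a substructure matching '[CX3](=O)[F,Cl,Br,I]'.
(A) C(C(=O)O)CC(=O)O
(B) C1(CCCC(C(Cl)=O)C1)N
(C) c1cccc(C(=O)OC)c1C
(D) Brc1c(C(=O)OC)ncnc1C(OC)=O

[CX3](=O)[F,Cl,Br,I] describes a carbonyl carbon bonded to a halogen (an acyl halide).
(A) has a carboxylic acid group (-C(=O)OH) but the carbonyl is bonded to -OH, not to a halogen.
(B) contains an acyl chloride (-C(=O)Cl), which satisfies every atom and bond constraint.
(C) has a methyl-ester group (-C(=O)OCH3) but the carbonyl is bonded to -O-C, not to a halogen.
(D) has a methyl-ester group (-C(=O)OCH3) but the carbonyl is bonded to -O-C, not to a halogen.
So the answer is (B).

B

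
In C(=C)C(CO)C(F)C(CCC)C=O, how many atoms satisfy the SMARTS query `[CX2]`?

The query [CX2] means: C with X2: aliphatic carbon with exactly 2 total connections.
Check the 13 heavy atoms by environment: 7× C (X4) → no; 3× C (X3) → no; 1× O (X1) → no; 1× O (X2) → no; 1× F (X1) → no.
No environment satisfies the query, so 0 matching atoms.

0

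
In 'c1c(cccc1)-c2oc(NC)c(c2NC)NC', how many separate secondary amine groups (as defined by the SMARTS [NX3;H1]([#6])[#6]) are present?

3

[NX3;H1]([#6])[#6] is the SMARTS for a secondary amine: a trivalent nitrogen with one H, bonded to two carbons.
The molecule carries 3 separate instances of an N-methylamino group (-NHCH3) meeting every constraint; each maps to a distinct set of atoms, giving 3 matches.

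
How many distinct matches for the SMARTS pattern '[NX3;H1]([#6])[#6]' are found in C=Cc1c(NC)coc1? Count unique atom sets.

1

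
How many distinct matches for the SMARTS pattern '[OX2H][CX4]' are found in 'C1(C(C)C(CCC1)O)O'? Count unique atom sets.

2

[OX2H][CX4] is the SMARTS for an aliphatic alcohol: a hydroxyl oxygen bound to an sp3 (X4) carbon.
The molecule carries 2 separate instances of a hydroxyl group (-OH) meeting every constraint; each maps to a distinct set of atoms, giving 2 matches.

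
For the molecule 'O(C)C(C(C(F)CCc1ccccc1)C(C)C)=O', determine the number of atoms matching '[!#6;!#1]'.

3

Check the 18 heavy atoms by environment: 9× C → no; 2× O → match; 6× c (aromatic) → no; 1× F → match.
Summing the matching environments: 2 + 1 = 3 matching atoms.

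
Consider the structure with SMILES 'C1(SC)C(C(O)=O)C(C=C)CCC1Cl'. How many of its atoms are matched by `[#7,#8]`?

2

The query [#7,#8] means: nitrogen or oxygen (comma = OR).
Check the 14 heavy atoms by environment: 10× C → no; 1× Cl → no; 2× O → match; 1× S → no.
That gives 2 matching atoms.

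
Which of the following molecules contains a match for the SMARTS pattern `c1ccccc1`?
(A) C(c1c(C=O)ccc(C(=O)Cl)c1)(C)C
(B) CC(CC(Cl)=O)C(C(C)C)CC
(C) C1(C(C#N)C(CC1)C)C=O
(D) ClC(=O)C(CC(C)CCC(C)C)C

c1ccccc1 describes six aromatic carbons in a ring (a benzene ring).
(A) contains the required atom environment, so the pattern matches.
(B) has a methyl group (-CH3) but no six-membered all-carbon aromatic ring is present.
(C) has a methyl group (-CH3) but no six-membered all-carbon aromatic ring is present.
(D) has a methyl group (-CH3) but no six-membered all-carbon aromatic ring is present.
So the answer is (A).

A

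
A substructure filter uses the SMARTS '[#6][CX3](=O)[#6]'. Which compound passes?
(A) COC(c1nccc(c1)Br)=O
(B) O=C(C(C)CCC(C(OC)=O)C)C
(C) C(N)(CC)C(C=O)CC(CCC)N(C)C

B

[#6][CX3](=O)[#6] describes a carbonyl carbon (no H) flanked by two carbons (a ketone).
(A) has a methyl-ester group (-C(=O)OCH3) but one neighbour of the carbonyl carbon is O, not C.
(B) contains an acetyl/ketone group (-C(=O)CH3), which satisfies every atom and bond constraint.
(C) has an aldehyde (-CHO) but the carbonyl carbon has H1, so it is not flanked by two carbons.
So the answer is (B).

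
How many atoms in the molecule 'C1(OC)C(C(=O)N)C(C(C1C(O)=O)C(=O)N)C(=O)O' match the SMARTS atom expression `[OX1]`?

Check the 19 heavy atoms by environment: 6× C (X4) → no; 4× C (X3) → no; 4× O (X1) → match; 3× O (X2) → no; 2× N (X3) → no.
That gives 4 matching atoms.

4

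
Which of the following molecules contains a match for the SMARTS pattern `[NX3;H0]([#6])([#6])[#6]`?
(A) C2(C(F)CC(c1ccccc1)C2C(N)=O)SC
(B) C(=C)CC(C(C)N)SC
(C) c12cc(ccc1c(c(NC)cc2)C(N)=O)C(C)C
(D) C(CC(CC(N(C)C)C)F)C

D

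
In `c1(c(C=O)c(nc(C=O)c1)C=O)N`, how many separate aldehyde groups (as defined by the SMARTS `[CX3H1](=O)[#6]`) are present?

[CX3H1](=O)[#6] is the SMARTS for an aldehyde: an sp2 carbon with one H, double-bonded to O and single-bonded to carbon.
The molecule carries 3 separate instances of an aldehyde (-CHO) meeting every constraint; each maps to a distinct set of atoms, giving 3 matches.

3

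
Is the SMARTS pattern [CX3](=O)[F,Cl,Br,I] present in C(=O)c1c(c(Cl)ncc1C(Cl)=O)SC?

Yes

The pattern [CX3](=O)[F,Cl,Br,I] describes a carbonyl carbon bonded to a halogen — an acyl halide.
The molecule carries an acyl chloride (-C(=O)Cl), whose atoms satisfy every constraint of the query, so the pattern matches.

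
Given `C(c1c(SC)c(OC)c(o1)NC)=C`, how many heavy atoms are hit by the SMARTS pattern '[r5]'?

5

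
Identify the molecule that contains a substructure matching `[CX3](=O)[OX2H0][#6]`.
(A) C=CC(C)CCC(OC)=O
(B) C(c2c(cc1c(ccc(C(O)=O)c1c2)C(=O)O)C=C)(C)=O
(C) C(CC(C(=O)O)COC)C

[CX3](=O)[OX2H0][#6] describes a carbonyl carbon bonded to an oxygen that is itself bonded to carbon (no H on that O) (an ester).
(A) contains a methyl-ester group (-C(=O)OCH3), which satisfies every atom and bond constraint.
(B) has a carboxylic acid group (-C(=O)OH) but the singly-bonded O carries H (OX2H1, not H0).
(C) has a methoxy ether (-OCH3) but the ether oxygen is not adjacent to a C=O carbon.
So the answer is (A).

A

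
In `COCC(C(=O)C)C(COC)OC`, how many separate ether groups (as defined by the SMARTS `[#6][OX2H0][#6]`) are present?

3

[#6][OX2H0][#6] is the SMARTS for an ether: an aliphatic oxygen bridging two carbons with no H on the oxygen.
The molecule carries 3 separate instances of a methoxy ether (-OCH3) meeting every constraint; each maps to a distinct set of atoms, giving 3 matches.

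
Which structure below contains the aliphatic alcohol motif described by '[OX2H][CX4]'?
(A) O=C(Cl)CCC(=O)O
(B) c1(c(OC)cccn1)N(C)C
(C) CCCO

C

[OX2H][CX4] describes a hydroxyl oxygen bound to an sp3 (X4) carbon (an aliphatic alcohol).
(A) has a carboxylic acid group (-C(=O)OH) but the -OH is on a CX3 carbonyl carbon, not a CX4 carbon.
(B) has a methoxy ether (-OCH3) but the oxygen has H0 (ether), not H1.
(C) contains a hydroxyl group (-OH), which satisfies every atom and bond constraint.
So the answer is (C).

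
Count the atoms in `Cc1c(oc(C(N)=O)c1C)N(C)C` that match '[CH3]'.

4

Check the 13 heavy atoms by environment: 1× o (aromatic, H0) → no; 4× c (aromatic, H0) → no; 4× C (H3) → match; 1× N (H0) → no; 1× C (H0) → no; 1× O (H0) → no; 1× N (H2) → no.
That gives 4 matching atoms.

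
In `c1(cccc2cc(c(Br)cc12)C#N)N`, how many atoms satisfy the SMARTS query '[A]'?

4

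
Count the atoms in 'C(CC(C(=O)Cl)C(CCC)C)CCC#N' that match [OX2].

0

The query [OX2] means: aliphatic oxygen with two total connections — ether, hydroxyl, or ester single-bond O.
Check the 15 heavy atoms by environment: 10× C (X4) → no; 1× C (X2) → no; 1× N (X1) → no; 1× C (X3) → no; 1× O (X1) → no; 1× Cl (X1) → no.
No environment satisfies the query, so 0 matching atoms.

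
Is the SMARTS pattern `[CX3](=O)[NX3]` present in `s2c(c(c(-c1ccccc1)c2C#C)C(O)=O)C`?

No

The pattern [CX3](=O)[NX3] describes a carbonyl carbon bonded to a trivalent nitrogen — an amide.
The closest candidate here is a carboxylic acid group (-C(=O)OH), but the carbonyl is bonded to O, not to an NX3 nitrogen. No other fragment satisfies the full query, so there is no match.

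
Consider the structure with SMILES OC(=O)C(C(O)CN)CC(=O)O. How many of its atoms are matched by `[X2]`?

3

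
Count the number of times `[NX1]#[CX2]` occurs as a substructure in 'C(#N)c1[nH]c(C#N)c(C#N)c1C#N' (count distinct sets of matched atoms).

4

[NX1]#[CX2] is the SMARTS for a nitrile: a nitrogen triple-bonded to a two-connected carbon.
The molecule carries 4 separate instances of a nitrile (-C#N) meeting every constraint; each maps to a distinct set of atoms, giving 4 matches.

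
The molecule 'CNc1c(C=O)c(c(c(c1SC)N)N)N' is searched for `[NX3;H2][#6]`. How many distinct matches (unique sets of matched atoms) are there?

[NX3;H2][#6] is the SMARTS for a primary amine: a trivalent nitrogen with two H attached to carbon.
The molecule carries 3 separate instances of a primary amino group (-NH2) meeting every constraint; each maps to a distinct set of atoms, giving 3 matches.

3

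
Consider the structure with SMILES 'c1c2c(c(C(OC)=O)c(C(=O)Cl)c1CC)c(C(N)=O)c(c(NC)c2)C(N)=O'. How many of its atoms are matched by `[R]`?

The query [R] means: R matches any atom that is part of a ring.
Check the 27 heavy atoms by environment: 10× c (aromatic, in 6-ring) → match; 8× C (acyclic) → no; 5× O (acyclic) → no; 3× N (acyclic) → no; 1× Cl (acyclic) → no.
That gives 10 matching atoms.

10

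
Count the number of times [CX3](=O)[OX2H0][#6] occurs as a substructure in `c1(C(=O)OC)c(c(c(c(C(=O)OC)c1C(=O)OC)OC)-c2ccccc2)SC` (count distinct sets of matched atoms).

3

[CX3](=O)[OX2H0][#6] is the SMARTS for an ester: a carbonyl carbon bonded to an oxygen that is itself bonded to carbon (no H on that O).
The molecule carries 3 separate instances of a methyl-ester group (-C(=O)OCH3) meeting every constraint; each maps to a distinct set of atoms, giving 3 matches.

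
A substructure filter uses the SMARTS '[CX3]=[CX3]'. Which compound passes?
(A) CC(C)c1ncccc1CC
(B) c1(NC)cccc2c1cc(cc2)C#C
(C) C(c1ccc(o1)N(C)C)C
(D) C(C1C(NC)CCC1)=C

D

[CX3]=[CX3] describes a non-aromatic C=C double bond between two sp2 carbons (an alkene).
(A) has an ethyl group (-CH2CH3) but its C-C bond is a single bond between CX4 carbons, not CX3=CX3.
(B) has an ethynyl group (-C#CH) but the C-C bond is a triple bond, not a double bond.
(C) has an ethyl group (-CH2CH3) but its C-C bond is a single bond between CX4 carbons, not CX3=CX3.
(D) contains a vinyl group (-CH=CH2), which satisfies every atom and bond constraint.
So the answer is (D).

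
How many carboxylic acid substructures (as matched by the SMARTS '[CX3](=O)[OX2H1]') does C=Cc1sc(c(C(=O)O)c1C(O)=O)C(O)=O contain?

3

[CX3](=O)[OX2H1] is the SMARTS for a carboxylic acid: an sp2 carbon double-bonded to O and single-bonded to an -OH oxygen.
The molecule carries 3 separate instances of a carboxylic acid group (-C(=O)OH) meeting every constraint; each maps to a distinct set of atoms, giving 3 matches.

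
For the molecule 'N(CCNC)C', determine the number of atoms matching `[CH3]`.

Check the 6 heavy atoms by environment: 2× C (H2) → no; 2× N (H1) → no; 2× C (H3) → match.
That gives 2 matching atoms.

2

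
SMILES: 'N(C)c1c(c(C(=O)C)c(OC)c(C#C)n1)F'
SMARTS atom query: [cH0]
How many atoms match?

The query [cH0] means: aromatic carbon with no attached hydrogen (substituted or ring-fusion).
Check the 16 heavy atoms by environment: 1× n (aromatic, H0) → no; 5× c (aromatic, H0) → match; 2× C (H0) → no; 2× O (H0) → no; 3× C (H3) → no; 1× C (H1) → no; 1× N (H1) → no; 1× F (H0) → no.
That gives 5 matching atoms.

5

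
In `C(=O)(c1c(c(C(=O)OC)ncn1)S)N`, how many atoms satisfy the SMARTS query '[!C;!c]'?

7

Check the 14 heavy atoms by environment: 2× n (aromatic) → match; 4× c (aromatic) → no; 1× S → match; 3× C → no; 3× O → match; 1× N → match.
Summing the matching environments: 2 + 1 + 3 + 1 = 7 matching atoms.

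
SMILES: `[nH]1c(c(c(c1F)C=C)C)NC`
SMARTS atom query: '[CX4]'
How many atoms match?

The query [CX4] means: C with X4: aliphatic carbon with exactly 4 total connections (bonds + H).
Check the 11 heavy atoms by environment: 1× n (aromatic, X3) → no; 4× c (aromatic, X3) → no; 1× N (X3) → no; 2× C (X4) → match; 1× F (X1) → no; 2× C (X3) → no.
That gives 2 matching atoms.

2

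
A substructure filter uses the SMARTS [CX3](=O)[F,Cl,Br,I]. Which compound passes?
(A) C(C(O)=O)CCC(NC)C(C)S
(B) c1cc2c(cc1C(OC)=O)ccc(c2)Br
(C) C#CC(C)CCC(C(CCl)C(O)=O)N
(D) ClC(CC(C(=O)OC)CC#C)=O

D

[CX3](=O)[F,Cl,Br,I] describes a carbonyl carbon bonded to a halogen (an acyl halide).
(A) has a carboxylic acid group (-C(=O)OH) but the carbonyl is bonded to -OH, not to a halogen.
(B) has a methyl-ester group (-C(=O)OCH3) but the carbonyl is bonded to -O-C, not to a halogen.
(C) has a carboxylic acid group (-C(=O)OH) but the carbonyl is bonded to -OH, not to a halogen.
(D) contains an acyl chloride (-C(=O)Cl), which satisfies every atom and bond constraint.
So the answer is (D).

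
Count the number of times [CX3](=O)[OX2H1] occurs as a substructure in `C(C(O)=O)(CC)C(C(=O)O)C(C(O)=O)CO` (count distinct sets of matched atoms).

3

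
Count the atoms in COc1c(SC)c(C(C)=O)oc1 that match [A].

The query [A] means: A matches any aliphatic (non-aromatic) heavy atom.
Check the 12 heavy atoms by environment: 1× o (aromatic) → no; 4× c (aromatic) → no; 4× C → match; 2× O → match; 1× S → match.
Summing the matching environments: 4 + 2 + 1 = 7 matching atoms.

7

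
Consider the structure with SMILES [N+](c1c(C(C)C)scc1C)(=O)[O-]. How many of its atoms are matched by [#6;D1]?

3

The query [#6;D1] means: carbon bonded to exactly one heavy atom.
Check the 12 heavy atoms by environment: 1× s (aromatic, D2) → no; 1× c (aromatic, D2) → no; 3× c (aromatic, D3) → no; 3× C (D1) → match; 1× N (charge +1, D3) → no; 1× O (charge -1, D1) → no; 1× O (D1) → no; 1× C (D3) → no.
That gives 3 matching atoms.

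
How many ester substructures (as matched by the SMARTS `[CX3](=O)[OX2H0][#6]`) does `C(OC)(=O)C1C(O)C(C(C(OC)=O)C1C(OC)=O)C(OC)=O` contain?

4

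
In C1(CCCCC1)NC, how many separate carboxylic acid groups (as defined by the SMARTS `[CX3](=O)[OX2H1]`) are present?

[CX3](=O)[OX2H1] is the SMARTS for a carboxylic acid: an sp2 carbon double-bonded to O and single-bonded to an -OH oxygen.
No fragment in the molecule satisfies every constraint, giving 0 matches.

0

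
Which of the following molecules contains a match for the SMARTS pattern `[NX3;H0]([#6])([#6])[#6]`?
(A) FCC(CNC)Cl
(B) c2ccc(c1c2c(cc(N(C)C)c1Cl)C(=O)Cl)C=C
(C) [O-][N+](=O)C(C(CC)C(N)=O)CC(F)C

B

[NX3;H0]([#6])([#6])[#6] describes a trivalent nitrogen with no H, bonded to three carbons (a tertiary amine).
(A) has an N-methylamino group (-NHCH3) but the nitrogen still has one H (H1), not H0.
(B) contains a dimethylamino group (-N(CH3)2), which satisfies every atom and bond constraint.
(C) has a primary amide (-C(=O)NH2) but the amide nitrogen has H2 and only one carbon neighbour.
So the answer is (B).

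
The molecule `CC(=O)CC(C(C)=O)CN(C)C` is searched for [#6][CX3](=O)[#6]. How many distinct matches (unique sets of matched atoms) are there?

[#6][CX3](=O)[#6] is the SMARTS for a ketone: a carbonyl carbon (no H) flanked by two carbons.
The molecule carries 2 separate instances of an acetyl/ketone group (-C(=O)CH3) meeting every constraint; each maps to a distinct set of atoms, giving 2 matches.

2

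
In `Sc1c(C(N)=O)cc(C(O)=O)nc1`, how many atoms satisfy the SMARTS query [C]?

2

Check the 13 heavy atoms by environment: 1× n (aromatic) → no; 5× c (aromatic) → no; 2× C → match; 3× O → no; 1× N → no; 1× S → no.
That gives 2 matching atoms.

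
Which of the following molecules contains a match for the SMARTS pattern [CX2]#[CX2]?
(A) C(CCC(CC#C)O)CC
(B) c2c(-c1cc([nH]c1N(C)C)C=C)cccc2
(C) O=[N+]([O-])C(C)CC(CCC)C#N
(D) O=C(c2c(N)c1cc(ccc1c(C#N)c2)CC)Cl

A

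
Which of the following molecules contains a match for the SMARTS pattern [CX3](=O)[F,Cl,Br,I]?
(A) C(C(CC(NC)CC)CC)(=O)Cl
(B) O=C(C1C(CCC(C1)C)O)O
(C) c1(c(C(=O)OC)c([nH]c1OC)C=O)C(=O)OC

A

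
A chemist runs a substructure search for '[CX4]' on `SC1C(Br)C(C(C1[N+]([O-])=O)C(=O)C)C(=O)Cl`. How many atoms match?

The query [CX4] means: C with X4: aliphatic carbon with exactly 4 total connections (bonds + H).
Check the 16 heavy atoms by environment: 6× C (X4) → match; 1× N (charge +1, X3) → no; 1× O (charge -1, X1) → no; 3× O (X1) → no; 1× S (X2) → no; 2× C (X3) → no; 1× Cl (X1) → no; 1× Br (X1) → no.
That gives 6 matching atoms.

6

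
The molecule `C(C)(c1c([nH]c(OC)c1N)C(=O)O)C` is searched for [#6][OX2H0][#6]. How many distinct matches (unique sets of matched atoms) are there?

[#6][OX2H0][#6] is the SMARTS for an ether: an aliphatic oxygen bridging two carbons with no H on the oxygen.
Exactly one fragment in the molecule meets all constraints, giving 1 match.

1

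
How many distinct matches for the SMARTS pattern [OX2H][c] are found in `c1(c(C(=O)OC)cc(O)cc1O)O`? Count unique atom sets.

3

[OX2H][c] is the SMARTS for a phenol: a hydroxyl oxygen attached to an aromatic carbon.
The molecule carries 3 separate instances of a hydroxyl group (-OH) meeting every constraint; each maps to a distinct set of atoms, giving 3 matches.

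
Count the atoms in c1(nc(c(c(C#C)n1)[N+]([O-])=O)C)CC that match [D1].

5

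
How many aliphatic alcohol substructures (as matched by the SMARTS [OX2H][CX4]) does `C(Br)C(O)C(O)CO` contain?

[OX2H][CX4] is the SMARTS for an aliphatic alcohol: a hydroxyl oxygen bound to an sp3 (X4) carbon.
The molecule carries 3 separate instances of a hydroxyl group (-OH) meeting every constraint; each maps to a distinct set of atoms, giving 3 matches.

3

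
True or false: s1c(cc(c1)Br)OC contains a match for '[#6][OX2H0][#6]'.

The pattern [#6][OX2H0][#6] describes an aliphatic oxygen bridging two carbons with no H on the oxygen — an ether.
The molecule carries a methoxy ether (-OCH3), whose atoms satisfy every constraint of the query, so the pattern matches.

True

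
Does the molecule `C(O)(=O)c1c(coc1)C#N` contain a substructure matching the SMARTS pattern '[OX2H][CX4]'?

The pattern [OX2H][CX4] describes a hydroxyl oxygen bound to an sp3 (X4) carbon — an aliphatic alcohol.
The closest candidate here is a carboxylic acid group (-C(=O)OH), but the -OH is on a CX3 carbonyl carbon, not a CX4 carbon. No other fragment satisfies the full query, so there is no match.

No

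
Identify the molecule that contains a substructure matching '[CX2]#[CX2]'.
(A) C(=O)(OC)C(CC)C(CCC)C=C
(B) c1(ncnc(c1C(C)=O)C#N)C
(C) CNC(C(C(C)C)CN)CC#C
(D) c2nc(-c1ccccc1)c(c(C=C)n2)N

C

[CX2]#[CX2] describes a carbon-carbon triple bond (an alkyne).
(A) has a vinyl group (-CH=CH2) but the C=C is a double bond; both carbons are CX3, not CX2.
(B) has a nitrile (-C#N) but the triple bond is C#N, not C#C.
(C) contains an ethynyl group (-C#CH), which satisfies every atom and bond constraint.
(D) has a vinyl group (-CH=CH2) but the C=C is a double bond; both carbons are CX3, not CX2.
So the answer is (C).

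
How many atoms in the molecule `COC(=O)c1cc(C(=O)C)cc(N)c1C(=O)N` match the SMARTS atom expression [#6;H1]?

The query [#6;H1] means: any carbon bearing exactly one hydrogen.
Check the 17 heavy atoms by environment: 4× c (aromatic, H0) → no; 2× c (aromatic, H1) → match; 3× C (H0) → no; 4× O (H0) → no; 2× C (H3) → no; 2× N (H2) → no.
That gives 2 matching atoms.

2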